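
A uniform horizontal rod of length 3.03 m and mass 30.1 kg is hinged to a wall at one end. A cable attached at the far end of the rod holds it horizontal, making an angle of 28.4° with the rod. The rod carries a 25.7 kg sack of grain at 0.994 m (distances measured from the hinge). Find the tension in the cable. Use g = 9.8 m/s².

Sum moments about the hinge (the unknown hinge reaction has zero arm there).
Beam weight: 30.1 × 9.8 = 295 N down at 1.515 m → arm 1.515 m, τ = 295 × 1.515 = 446.9 N·m clockwise.
Sack of grain: 25.7 × 9.8 = 251.9 N down at 0.994 m → arm 0.994 m, τ = 251.9 × 0.994 = 250.4 N·m clockwise.
Total clockwise load moment = 697.3 N·m.
The cable tension T acts at 3.03 m; only its component perpendicular to the rod, T sinθ, produces torque. sin 28.4° = 0.4756.
For rotational equilibrium, T × 3.03 × 0.4756 = 697.3, so T = 697.3 / 1.441 = 484 N.

T ≈ 484 N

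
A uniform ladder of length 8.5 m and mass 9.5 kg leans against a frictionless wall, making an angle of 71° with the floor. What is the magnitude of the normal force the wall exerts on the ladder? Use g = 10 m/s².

N_wall ≈ 16.4 N

Taking torques about the foot of the ladder:
Ladder weight 9.5×10 = 95 N acts at 4.25 m along the ladder; its horizontal arm is 4.25·cos71° = 1.384 m → τ = 131.5 N·m clockwise.
Wall normal N acts horizontally at the top; its moment arm is the height L sinθ = 8.5·sin71° = 8.037 m, counterclockwise.
For rotational equilibrium, N × 8.037 = 131.5, so N = 16.4 N.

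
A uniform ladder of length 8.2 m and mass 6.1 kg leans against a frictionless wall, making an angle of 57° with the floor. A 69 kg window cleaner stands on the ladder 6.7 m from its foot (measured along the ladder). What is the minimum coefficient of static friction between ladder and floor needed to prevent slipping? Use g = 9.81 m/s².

μ_min ≈ 0.514

About the foot of the ladder:
Ladder weight 6.1×9.81 = 59.84 N acts at 4.1 m along the ladder; its horizontal arm is 4.1·cos57° = 2.233 m → τ = 133.6 N·m clockwise.
Window cleaner: 69×9.81 = 676.9 N at 6.7 m → arm 3.649 m → τ = 2470 N·m clockwise.
Wall normal N acts horizontally at the top; its moment arm is the height L sinθ = 8.2·sin57° = 6.877 m, counterclockwise.
For rotational equilibrium, N × 6.877 = 2604, so N = 378.7 N.
ΣFx = 0 ⇒ f = N_wall = 378.7 N. ΣFy = 0 ⇒ N_floor = 736.7 N.
μ_min = f / N_floor = 378.7 / 736.7 = 0.514.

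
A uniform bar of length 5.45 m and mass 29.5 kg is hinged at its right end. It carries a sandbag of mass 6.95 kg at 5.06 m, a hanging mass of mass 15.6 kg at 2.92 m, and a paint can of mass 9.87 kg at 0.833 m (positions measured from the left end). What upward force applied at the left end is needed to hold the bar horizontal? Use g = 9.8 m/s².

F ≈ 302 N

Sum moments about the right end (the unknown pivot reaction has zero arm there).
Beam weight: 29.5 × 9.8 = 289.1 N down at 2.725 m → arm 2.725 m, τ = 289.1 × 2.725 = 787.8 N·m counterclockwise.
Sandbag: 6.95 × 9.8 = 68.11 N down at 5.06 m → arm 0.39 m, τ = 68.11 × 0.39 = 26.56 N·m counterclockwise.
Hanging mass: 15.6 × 9.8 = 152.9 N down at 2.92 m → arm 2.53 m, τ = 152.9 × 2.53 = 386.8 N·m counterclockwise.
Paint can: 9.87 × 9.8 = 96.73 N down at 0.833 m → arm 4.617 m, τ = 96.73 × 4.617 = 446.6 N·m counterclockwise.
Net moment of the loads = 1648 N·m counterclockwise.
The upward force F acts at the left end, arm 5.45 m, giving F × 5.45 clockwise.
For rotational equilibrium, F × 5.45 = 1648, so F = 1648 / 5.45 = 302 N.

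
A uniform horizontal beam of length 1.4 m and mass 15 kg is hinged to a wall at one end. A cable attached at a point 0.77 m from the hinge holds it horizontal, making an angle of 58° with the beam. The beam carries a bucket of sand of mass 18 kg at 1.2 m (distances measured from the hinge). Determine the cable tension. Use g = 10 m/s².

T ≈ 492 N

Take moments about the hinge.
Beam weight: 15 × 10 = 150 N down at 0.7 m → arm 0.7 m, τ = 150 × 0.7 = 105 N·m clockwise.
Bucket of sand: 18 × 10 = 180 N down at 1.2 m → arm 1.2 m, τ = 180 × 1.2 = 216 N·m clockwise.
Total clockwise load moment = 321 N·m.
The cable tension T acts at 0.77 m; only its component perpendicular to the beam, T sinθ, produces torque. sin 58° = 0.848.
Balancing moments: T × 0.77 × 0.848 = 321, giving T = 321 / 0.653 = 492 N.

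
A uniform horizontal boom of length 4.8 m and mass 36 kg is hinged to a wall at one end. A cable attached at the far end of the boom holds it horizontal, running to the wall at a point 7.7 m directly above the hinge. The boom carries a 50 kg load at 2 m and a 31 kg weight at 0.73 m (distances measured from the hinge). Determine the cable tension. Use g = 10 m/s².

T ≈ 513 N

Taking torques about the hinge:
Beam weight: 36 × 10 = 360 N down at 2.4 m → arm 2.4 m, τ = 360 × 2.4 = 864 N·m clockwise.
Load: 50 × 10 = 500 N down at 2 m → arm 2 m, τ = 500 × 2 = 1000 N·m clockwise.
Weight: 31 × 10 = 310 N down at 0.73 m → arm 0.73 m, τ = 310 × 0.73 = 226.3 N·m clockwise.
Total clockwise load moment = 2090 N·m.
The cable tension T acts at 4.8 m; only its component perpendicular to the boom, T sinθ, produces torque. sinθ = h/√(h²+d²) = 7.7/√(7.7²+4.8²) = 0.8486.
Στ = 0 ⇒ T × 4.8 × 0.8486 = 2090 ⇒ T = 2090 / 4.073 = 513 N.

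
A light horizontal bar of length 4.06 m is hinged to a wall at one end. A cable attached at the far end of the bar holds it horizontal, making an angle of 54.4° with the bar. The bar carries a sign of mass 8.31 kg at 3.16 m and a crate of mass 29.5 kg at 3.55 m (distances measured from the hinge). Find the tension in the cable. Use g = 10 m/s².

Choose the hinge as the axis so the unknown hinge reaction has zero arm there.
Sign: 8.31 × 10 = 83.1 N down at 3.16 m → arm 3.16 m, τ = 83.1 × 3.16 = 262.6 N·m clockwise.
Crate: 29.5 × 10 = 295 N down at 3.55 m → arm 3.55 m, τ = 295 × 3.55 = 1047 N·m clockwise.
Total clockwise load moment = 1310 N·m.
The cable tension T acts at 4.06 m; only its component perpendicular to the bar, T sinθ, produces torque. sin 54.4° = 0.8131.
Balancing moments: T × 4.06 × 0.8131 = 1310, giving T = 1310 / 3.301 = 397 N.

T ≈ 397 N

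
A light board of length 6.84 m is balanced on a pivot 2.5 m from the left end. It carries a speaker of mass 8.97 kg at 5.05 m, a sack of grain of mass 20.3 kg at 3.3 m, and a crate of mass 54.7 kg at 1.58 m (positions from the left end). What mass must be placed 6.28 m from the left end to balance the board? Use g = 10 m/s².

Choose the pivot (at 2.5 m from the left end) as the axis so the support reaction has zero arm there.
Speaker: 8.97 × 10 = 89.7 N down at 5.05 m → arm 2.55 m, τ = 89.7 × 2.55 = 228.7 N·m clockwise.
Sack of grain: 20.3 × 10 = 203 N down at 3.3 m → arm 0.8 m, τ = 203 × 0.8 = 162.4 N·m clockwise.
Crate: 54.7 × 10 = 547 N down at 1.58 m → arm 0.92 m, τ = 547 × 0.92 = 503.2 N·m counterclockwise.
Net moment of known loads = 112.1 N·m counterclockwise.
An unknown mass m at 6.28 m has arm 3.78 m; its moment is m·g·3.78 clockwise.
Balancing moments: m × 10 × 3.78 = 112.1, giving m = 112.1 / (10 × 3.78) = 2.97 kg.

m ≈ 2.97 kg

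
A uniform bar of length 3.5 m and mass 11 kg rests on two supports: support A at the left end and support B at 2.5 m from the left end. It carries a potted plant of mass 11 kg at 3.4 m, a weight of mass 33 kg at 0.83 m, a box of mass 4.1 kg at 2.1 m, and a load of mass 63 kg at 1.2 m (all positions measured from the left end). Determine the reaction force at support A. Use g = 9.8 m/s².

R_A ≈ 537 N

Sum moments about support B (its reaction then has zero moment arm).
Beam weight: 11 × 9.8 = 107.8 N down at 1.75 m → arm 0.75 m, τ = 107.8 × 0.75 = 80.85 N·m counterclockwise.
Potted plant: 11 × 9.8 = 107.8 N down at 3.4 m → arm 0.9 m, τ = 107.8 × 0.9 = 97.02 N·m clockwise.
Weight: 33 × 9.8 = 323.4 N down at 0.83 m → arm 1.67 m, τ = 323.4 × 1.67 = 540.1 N·m counterclockwise.
Box: 4.1 × 9.8 = 40.18 N down at 2.1 m → arm 0.4 m, τ = 40.18 × 0.4 = 16.07 N·m counterclockwise.
Load: 63 × 9.8 = 617.4 N down at 1.2 m → arm 1.3 m, τ = 617.4 × 1.3 = 802.6 N·m counterclockwise.
Net load moment about support B = 1343 N·m counterclockwise.
Reaction R at support A is upward at 0 m, arm 2.5 m → moment R × 2.5 clockwise.
Setting net torque to zero: R × 2.5 = 1343 → R = 537 N.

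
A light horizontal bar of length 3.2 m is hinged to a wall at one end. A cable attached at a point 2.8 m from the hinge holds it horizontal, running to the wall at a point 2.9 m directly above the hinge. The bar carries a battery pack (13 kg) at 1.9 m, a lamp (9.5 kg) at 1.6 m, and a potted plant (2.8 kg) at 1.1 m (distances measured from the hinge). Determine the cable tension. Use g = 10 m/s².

T ≈ 213 N

Choose the hinge as the axis so the unknown hinge reaction has zero arm there.
Battery pack: 13 × 10 = 130 N down at 1.9 m → arm 1.9 m, τ = 130 × 1.9 = 247 N·m clockwise.
Lamp: 9.5 × 10 = 95 N down at 1.6 m → arm 1.6 m, τ = 95 × 1.6 = 152 N·m clockwise.
Potted plant: 2.8 × 10 = 28 N down at 1.1 m → arm 1.1 m, τ = 28 × 1.1 = 30.8 N·m clockwise.
Total clockwise load moment = 429.8 N·m.
The cable tension T acts at 2.8 m; only its component perpendicular to the bar, T sinθ, produces torque. sinθ = h/√(h²+d²) = 2.9/√(2.9²+2.8²) = 0.7194.
For rotational equilibrium, T × 2.8 × 0.7194 = 429.8, so T = 429.8 / 2.014 = 213 N.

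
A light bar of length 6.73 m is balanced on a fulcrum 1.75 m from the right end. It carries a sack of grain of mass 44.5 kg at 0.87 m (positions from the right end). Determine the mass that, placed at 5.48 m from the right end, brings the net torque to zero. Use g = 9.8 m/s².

Sum moments about the fulcrum (at 1.75 m from the right end) (the support reaction has zero arm there).
Sack of grain: 44.5 × 9.8 = 436.1 N down at 0.87 m → arm 0.88 m, τ = 436.1 × 0.88 = 383.8 N·m clockwise.
Net moment of known loads = 383.8 N·m clockwise.
An unknown mass m at 5.48 m has arm 3.73 m; its moment is m·g·3.73 counterclockwise.
Στ = 0 ⇒ m × 9.8 × 3.73 = 383.8 ⇒ m = 383.8 / (9.8 × 3.73) = 10.5 kg.

m ≈ 10.5 kg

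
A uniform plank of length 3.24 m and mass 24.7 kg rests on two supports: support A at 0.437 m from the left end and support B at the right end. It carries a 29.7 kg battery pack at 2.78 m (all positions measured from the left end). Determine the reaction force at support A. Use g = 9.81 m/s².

R_A ≈ 188 N

Take moments about support B.
Beam weight: 24.7 × 9.81 = 242.3 N down at 1.62 m → arm 1.62 m, τ = 242.3 × 1.62 = 392.5 N·m counterclockwise.
Battery pack: 29.7 × 9.81 = 291.4 N down at 2.78 m → arm 0.46 m, τ = 291.4 × 0.46 = 134 N·m counterclockwise.
Net load moment about support B = 526.5 N·m counterclockwise.
Reaction R at support A is upward at 0.437 m, arm 2.803 m → moment R × 2.803 clockwise.
Στ = 0 ⇒ R × 2.803 = 526.5 ⇒ R = 188 N.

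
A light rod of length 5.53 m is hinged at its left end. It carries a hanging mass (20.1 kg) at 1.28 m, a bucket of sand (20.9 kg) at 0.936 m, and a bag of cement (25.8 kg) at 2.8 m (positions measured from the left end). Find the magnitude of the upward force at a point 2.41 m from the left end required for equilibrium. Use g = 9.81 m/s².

F ≈ 478 N

About the left end:
Hanging mass: 20.1 × 9.81 = 197.2 N down at 1.28 m → arm 1.28 m, τ = 197.2 × 1.28 = 252.4 N·m clockwise.
Bucket of sand: 20.9 × 9.81 = 205 N down at 0.936 m → arm 0.936 m, τ = 205 × 0.936 = 191.9 N·m clockwise.
Bag of cement: 25.8 × 9.81 = 253.1 N down at 2.8 m → arm 2.8 m, τ = 253.1 × 2.8 = 708.7 N·m clockwise.
Net moment of the loads = 1153 N·m clockwise.
The upward force F acts at a point 2.41 m from the left end, arm 2.41 m, giving F × 2.41 counterclockwise.
Balancing moments: F × 2.41 = 1153, giving F = 1153 / 2.41 = 478 N.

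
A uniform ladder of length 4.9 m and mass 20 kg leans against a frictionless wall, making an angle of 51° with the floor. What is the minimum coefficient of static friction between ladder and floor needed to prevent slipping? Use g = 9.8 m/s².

Choose the foot of the ladder as the axis so the floor normal and friction both act there and drop out.
Ladder weight 20×9.8 = 196 N acts at 2.45 m along the ladder; its horizontal arm is 2.45·cos51° = 1.542 m → τ = 302.2 N·m clockwise.
Wall normal N acts horizontally at the top; its moment arm is the height L sinθ = 4.9·sin51° = 3.808 m, counterclockwise.
Balancing moments: N × 3.808 = 302.2, giving N = 79.36 N.
ΣFx = 0 ⇒ f = N_wall = 79.36 N. ΣFy = 0 ⇒ N_floor = 196 N.
μ_min = f / N_floor = 79.36 / 196 = 0.405.

μ_min ≈ 0.405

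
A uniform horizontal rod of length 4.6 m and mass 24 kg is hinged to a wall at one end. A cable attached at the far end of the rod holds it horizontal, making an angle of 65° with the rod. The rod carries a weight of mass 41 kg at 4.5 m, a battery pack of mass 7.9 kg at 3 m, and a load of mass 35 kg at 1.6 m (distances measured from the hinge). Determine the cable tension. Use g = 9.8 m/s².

T ≈ 751 N

Choose the hinge as the axis so the unknown hinge reaction has zero arm there.
Beam weight: 24 × 9.8 = 235.2 N down at 2.3 m → arm 2.3 m, τ = 235.2 × 2.3 = 541 N·m clockwise.
Weight: 41 × 9.8 = 401.8 N down at 4.5 m → arm 4.5 m, τ = 401.8 × 4.5 = 1808 N·m clockwise.
Battery pack: 7.9 × 9.8 = 77.42 N down at 3 m → arm 3 m, τ = 77.42 × 3 = 232.3 N·m clockwise.
Load: 35 × 9.8 = 343 N down at 1.6 m → arm 1.6 m, τ = 343 × 1.6 = 548.8 N·m clockwise.
Total clockwise load moment = 3130 N·m.
The cable tension T acts at 4.6 m; only its component perpendicular to the rod, T sinθ, produces torque. sin 65° = 0.9063.
Setting net torque to zero: T × 4.6 × 0.9063 = 3130 → T = 3130 / 4.169 = 751 N.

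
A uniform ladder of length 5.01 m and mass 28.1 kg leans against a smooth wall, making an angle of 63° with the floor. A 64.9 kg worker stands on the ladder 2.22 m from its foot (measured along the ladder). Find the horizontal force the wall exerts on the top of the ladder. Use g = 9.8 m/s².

Sum moments about the foot of the ladder (the floor normal and friction both act there and drop out).
Ladder weight 28.1×9.8 = 275.4 N acts at 2.505 m along the ladder; its horizontal arm is 2.505·cos63° = 1.137 m → τ = 313.1 N·m clockwise.
Worker: 64.9×9.8 = 636 N at 2.22 m → arm 1.008 m → τ = 641.1 N·m clockwise.
Wall normal N acts horizontally at the top; its moment arm is the height L sinθ = 5.01·sin63° = 4.464 m, counterclockwise.
Setting net torque to zero: N × 4.464 = 954.2 → N = 214 N.

N_wall ≈ 214 N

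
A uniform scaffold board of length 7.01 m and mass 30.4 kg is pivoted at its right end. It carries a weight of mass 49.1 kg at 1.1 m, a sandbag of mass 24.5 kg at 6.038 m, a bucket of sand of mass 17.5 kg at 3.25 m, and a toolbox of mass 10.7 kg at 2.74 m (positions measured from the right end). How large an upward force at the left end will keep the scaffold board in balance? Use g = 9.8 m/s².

About the right end:
Beam weight: 30.4 × 9.8 = 297.9 N down at 3.505 m → arm 3.505 m, τ = 297.9 × 3.505 = 1044 N·m counterclockwise.
Weight: 49.1 × 9.8 = 481.2 N down at 1.1 m → arm 1.1 m, τ = 481.2 × 1.1 = 529.3 N·m counterclockwise.
Sandbag: 24.5 × 9.8 = 240.1 N down at 6.038 m → arm 6.038 m, τ = 240.1 × 6.038 = 1450 N·m counterclockwise.
Bucket of sand: 17.5 × 9.8 = 171.5 N down at 3.25 m → arm 3.25 m, τ = 171.5 × 3.25 = 557.4 N·m counterclockwise.
Toolbox: 10.7 × 9.8 = 104.9 N down at 2.74 m → arm 2.74 m, τ = 104.9 × 2.74 = 287.4 N·m counterclockwise.
Net moment of the loads = 3868 N·m counterclockwise.
The upward force F acts at the left end, arm 7.01 m, giving F × 7.01 clockwise.
Στ = 0 ⇒ F × 7.01 = 3868 ⇒ F = 3868 / 7.01 = 552 N.

F ≈ 552 N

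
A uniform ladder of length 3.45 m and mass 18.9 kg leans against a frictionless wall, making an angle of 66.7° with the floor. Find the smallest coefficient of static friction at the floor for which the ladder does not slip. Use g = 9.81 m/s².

Choose the foot of the ladder as the axis so the floor normal and friction both act there and drop out.
Ladder weight 18.9×9.81 = 185.4 N acts at 1.725 m along the ladder; its horizontal arm is 1.725·cos66.7° = 0.6823 m → τ = 126.5 N·m clockwise.
Wall normal N acts horizontally at the top; its moment arm is the height L sinθ = 3.45·sin66.7° = 3.169 m, counterclockwise.
Setting net torque to zero: N × 3.169 = 126.5 → N = 39.92 N.
ΣFx = 0 ⇒ f = N_wall = 39.92 N. ΣFy = 0 ⇒ N_floor = 185.4 N.
μ_min = f / N_floor = 39.92 / 185.4 = 0.215.

μ_min ≈ 0.215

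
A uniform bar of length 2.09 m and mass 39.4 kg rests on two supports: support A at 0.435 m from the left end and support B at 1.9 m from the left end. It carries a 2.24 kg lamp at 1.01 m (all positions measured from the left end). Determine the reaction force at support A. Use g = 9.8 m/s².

R_A ≈ 239 N

Sum moments about support B (its reaction then has zero moment arm).
Beam weight: 39.4 × 9.8 = 386.1 N down at 1.045 m → arm 0.855 m, τ = 386.1 × 0.855 = 330.1 N·m counterclockwise.
Lamp: 2.24 × 9.8 = 21.95 N down at 1.01 m → arm 0.89 m, τ = 21.95 × 0.89 = 19.54 N·m counterclockwise.
Net load moment about support B = 349.6 N·m counterclockwise.
Reaction R at support A is upward at 0.435 m, arm 1.465 m → moment R × 1.465 clockwise.
Στ = 0 ⇒ R × 1.465 = 349.6 ⇒ R = 239 N.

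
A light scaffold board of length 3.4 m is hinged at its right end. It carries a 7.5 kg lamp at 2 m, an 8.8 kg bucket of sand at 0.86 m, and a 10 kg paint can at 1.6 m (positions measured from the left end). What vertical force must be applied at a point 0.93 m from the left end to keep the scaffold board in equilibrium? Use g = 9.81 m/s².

F ≈ 202 N

Choose the right end as the axis so the unknown pivot reaction has zero arm there.
Lamp: 7.5 × 9.81 = 73.58 N down at 2 m → arm 1.4 m, τ = 73.58 × 1.4 = 103 N·m counterclockwise.
Bucket of sand: 8.8 × 9.81 = 86.33 N down at 0.86 m → arm 2.54 m, τ = 86.33 × 2.54 = 219.3 N·m counterclockwise.
Paint can: 10 × 9.81 = 98.1 N down at 1.6 m → arm 1.8 m, τ = 98.1 × 1.8 = 176.6 N·m counterclockwise.
Net moment of the loads = 498.9 N·m counterclockwise.
The upward force F acts at a point 0.93 m from the left end, arm 2.47 m, giving F × 2.47 clockwise.
Balancing moments: F × 2.47 = 498.9, giving F = 498.9 / 2.47 = 202 N.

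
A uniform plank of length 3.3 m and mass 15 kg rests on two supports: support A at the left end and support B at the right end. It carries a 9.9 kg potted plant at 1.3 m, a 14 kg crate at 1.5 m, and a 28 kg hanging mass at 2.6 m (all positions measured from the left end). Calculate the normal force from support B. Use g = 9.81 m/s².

Sum moments about support A (its reaction then has zero moment arm).
Beam weight: 15 × 9.81 = 147.2 N down at 1.65 m → arm 1.65 m, τ = 147.2 × 1.65 = 242.9 N·m clockwise.
Potted plant: 9.9 × 9.81 = 97.12 N down at 1.3 m → arm 1.3 m, τ = 97.12 × 1.3 = 126.3 N·m clockwise.
Crate: 14 × 9.81 = 137.3 N down at 1.5 m → arm 1.5 m, τ = 137.3 × 1.5 = 206 N·m clockwise.
Hanging mass: 28 × 9.81 = 274.7 N down at 2.6 m → arm 2.6 m, τ = 274.7 × 2.6 = 714.2 N·m clockwise.
Net load moment about support A = 1289 N·m clockwise.
Reaction R at support B is upward at 3.3 m, arm 3.3 m → moment R × 3.3 counterclockwise.
Στ = 0 ⇒ R × 3.3 = 1289 ⇒ R = 391 N.

R_B ≈ 391 N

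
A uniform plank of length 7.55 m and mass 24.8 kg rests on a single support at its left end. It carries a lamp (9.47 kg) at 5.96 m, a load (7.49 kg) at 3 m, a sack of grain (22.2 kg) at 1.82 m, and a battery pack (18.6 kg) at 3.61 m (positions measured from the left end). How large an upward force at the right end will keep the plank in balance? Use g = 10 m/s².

Taking torques about the left end:
Beam weight: 24.8 × 10 = 248 N down at 3.775 m → arm 3.775 m, τ = 248 × 3.775 = 936.2 N·m clockwise.
Lamp: 9.47 × 10 = 94.7 N down at 5.96 m → arm 5.96 m, τ = 94.7 × 5.96 = 564.4 N·m clockwise.
Load: 7.49 × 10 = 74.9 N down at 3 m → arm 3 m, τ = 74.9 × 3 = 224.7 N·m clockwise.
Sack of grain: 22.2 × 10 = 222 N down at 1.82 m → arm 1.82 m, τ = 222 × 1.82 = 404 N·m clockwise.
Battery pack: 18.6 × 10 = 186 N down at 3.61 m → arm 3.61 m, τ = 186 × 3.61 = 671.5 N·m clockwise.
Net moment of the loads = 2801 N·m clockwise.
The upward force F acts at the right end, arm 7.55 m, giving F × 7.55 counterclockwise.
Balancing moments: F × 7.55 = 2801, giving F = 2801 / 7.55 = 371 N.

F ≈ 371 N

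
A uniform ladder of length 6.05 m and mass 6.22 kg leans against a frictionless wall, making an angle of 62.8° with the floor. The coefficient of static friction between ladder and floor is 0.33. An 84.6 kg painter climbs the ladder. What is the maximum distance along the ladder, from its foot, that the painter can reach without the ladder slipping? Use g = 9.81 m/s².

d ≈ 3.95 m

Sum moments about the foot of the ladder (the floor normal and friction both act there and drop out).
Ladder weight 6.22×9.81 = 61.02 N acts at 3.025 m along the ladder; its horizontal arm is 3.025·cos62.8° = 1.383 m → τ = 84.39 N·m clockwise.
Painter weight 84.6×9.81 = 829.9 N at distance d → arm d·cos62.8° → τ = 829.9·d·0.4571 clockwise.
Wall normal N at the top has arm L sinθ = 5.381 m counterclockwise, so Στ = 0 gives N·5.381 = 84.39 + 379.3·d.
ΣFy = 0 ⇒ N_floor = 890.9 N, so the maximum friction is μ_s·N_floor = 0.33×890.9 = 294 N. ΣFx = 0 ⇒ N_wall = f, so at the slipping point N = 294 N.
Substituting: 294×5.381 = 84.39 + 379.3·d ⇒ d = (1582 − 84.39) / 379.3 = 3.95 m.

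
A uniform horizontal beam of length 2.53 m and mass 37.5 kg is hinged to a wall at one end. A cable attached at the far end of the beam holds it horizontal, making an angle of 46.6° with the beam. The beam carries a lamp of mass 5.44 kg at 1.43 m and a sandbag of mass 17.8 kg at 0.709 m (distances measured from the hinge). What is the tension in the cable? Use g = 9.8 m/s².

Sum moments about the hinge (the unknown hinge reaction has zero arm there).
Beam weight: 37.5 × 9.8 = 367.5 N down at 1.265 m → arm 1.265 m, τ = 367.5 × 1.265 = 464.9 N·m clockwise.
Lamp: 5.44 × 9.8 = 53.31 N down at 1.43 m → arm 1.43 m, τ = 53.31 × 1.43 = 76.23 N·m clockwise.
Sandbag: 17.8 × 9.8 = 174.4 N down at 0.709 m → arm 0.709 m, τ = 174.4 × 0.709 = 123.6 N·m clockwise.
Total clockwise load moment = 664.7 N·m.
The cable tension T acts at 2.53 m; only its component perpendicular to the beam, T sinθ, produces torque. sin 46.6° = 0.7266.
Setting net torque to zero: T × 2.53 × 0.7266 = 664.7 → T = 664.7 / 1.838 = 362 N.

T ≈ 362 N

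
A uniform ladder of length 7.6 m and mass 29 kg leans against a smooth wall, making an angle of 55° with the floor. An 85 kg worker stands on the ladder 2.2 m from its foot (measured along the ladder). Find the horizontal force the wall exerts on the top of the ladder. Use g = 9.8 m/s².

Taking torques about the foot of the ladder:
Ladder weight 29×9.8 = 284.2 N acts at 3.8 m along the ladder; its horizontal arm is 3.8·cos55° = 2.18 m → τ = 619.6 N·m clockwise.
Worker: 85×9.8 = 833 N at 2.2 m → arm 1.262 m → τ = 1051 N·m clockwise.
Wall normal N acts horizontally at the top; its moment arm is the height L sinθ = 7.6·sin55° = 6.226 m, counterclockwise.
For rotational equilibrium, N × 6.226 = 1671, so N = 268 N.

N_wall ≈ 268 N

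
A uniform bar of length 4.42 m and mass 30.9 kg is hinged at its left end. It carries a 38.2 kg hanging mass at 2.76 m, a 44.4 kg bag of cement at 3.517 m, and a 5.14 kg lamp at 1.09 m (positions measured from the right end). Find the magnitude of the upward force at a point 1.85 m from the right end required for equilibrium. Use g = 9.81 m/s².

Take moments about the left end.
Beam weight: 30.9 × 9.81 = 303.1 N down at 2.21 m → arm 2.21 m, τ = 303.1 × 2.21 = 669.9 N·m clockwise.
Hanging mass: 38.2 × 9.81 = 374.7 N down at 2.76 m → arm 1.66 m, τ = 374.7 × 1.66 = 622 N·m clockwise.
Bag of cement: 44.4 × 9.81 = 435.6 N down at 3.517 m → arm 0.903 m, τ = 435.6 × 0.903 = 393.3 N·m clockwise.
Lamp: 5.14 × 9.81 = 50.42 N down at 1.09 m → arm 3.33 m, τ = 50.42 × 3.33 = 167.9 N·m clockwise.
Net moment of the loads = 1853 N·m clockwise.
The upward force F acts at a point 1.85 m from the right end, arm 2.57 m, giving F × 2.57 counterclockwise.
Στ = 0 ⇒ F × 2.57 = 1853 ⇒ F = 1853 / 2.57 = 721 N.

F ≈ 721 N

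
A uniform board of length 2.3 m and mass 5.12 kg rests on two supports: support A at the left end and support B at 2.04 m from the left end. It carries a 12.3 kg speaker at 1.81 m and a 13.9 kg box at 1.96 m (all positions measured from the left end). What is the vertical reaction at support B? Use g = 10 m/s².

Choose support A as the axis so its reaction then has zero moment arm.
Beam weight: 5.12 × 10 = 51.2 N down at 1.15 m → arm 1.15 m, τ = 51.2 × 1.15 = 58.88 N·m clockwise.
Speaker: 12.3 × 10 = 123 N down at 1.81 m → arm 1.81 m, τ = 123 × 1.81 = 222.6 N·m clockwise.
Box: 13.9 × 10 = 139 N down at 1.96 m → arm 1.96 m, τ = 139 × 1.96 = 272.4 N·m clockwise.
Net load moment about support A = 553.9 N·m clockwise.
Reaction R at support B is upward at 2.04 m, arm 2.04 m → moment R × 2.04 counterclockwise.
Setting net torque to zero: R × 2.04 = 553.9 → R = 272 N.

R_B ≈ 272 N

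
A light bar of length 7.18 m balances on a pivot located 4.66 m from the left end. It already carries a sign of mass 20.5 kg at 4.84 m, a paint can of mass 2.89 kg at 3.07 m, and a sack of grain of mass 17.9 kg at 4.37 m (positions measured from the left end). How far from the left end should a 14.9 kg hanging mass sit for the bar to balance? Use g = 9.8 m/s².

About the pivot (at 4.66 m from the left end):
Sign: 20.5 × 9.8 = 200.9 N down at 4.84 m → arm 0.18 m, τ = 200.9 × 0.18 = 36.16 N·m clockwise.
Paint can: 2.89 × 9.8 = 28.32 N down at 3.07 m → arm 1.59 m, τ = 28.32 × 1.59 = 45.03 N·m counterclockwise.
Sack of grain: 17.9 × 9.8 = 175.4 N down at 4.37 m → arm 0.29 m, τ = 175.4 × 0.29 = 50.87 N·m counterclockwise.
Net moment of existing loads = 59.74 N·m counterclockwise.
The hanging mass weighs 14.9 × 9.8 = 146 N and must supply an equal clockwise moment, so its lever arm about the pivot is 59.74 / 146 = 0.409 m.
That puts it at 4.66 + 0.409 = 5.07 m from the left end.

x ≈ 5.07 m from the left end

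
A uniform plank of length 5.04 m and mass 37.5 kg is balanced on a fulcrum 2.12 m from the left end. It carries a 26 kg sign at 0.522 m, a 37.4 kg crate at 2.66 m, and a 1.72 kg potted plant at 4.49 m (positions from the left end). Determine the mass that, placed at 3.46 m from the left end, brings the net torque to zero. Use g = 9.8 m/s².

m ≈ 1.7 kg

Choose the fulcrum (at 2.12 m from the left end) as the axis so the support reaction has zero arm there.
Beam weight: 37.5 × 9.8 = 367.5 N down at 2.52 m → arm 0.4 m, τ = 367.5 × 0.4 = 147 N·m clockwise.
Sign: 26 × 9.8 = 254.8 N down at 0.522 m → arm 1.598 m, τ = 254.8 × 1.598 = 407.2 N·m counterclockwise.
Crate: 37.4 × 9.8 = 366.5 N down at 2.66 m → arm 0.54 m, τ = 366.5 × 0.54 = 197.9 N·m clockwise.
Potted plant: 1.72 × 9.8 = 16.86 N down at 4.49 m → arm 2.37 m, τ = 16.86 × 2.37 = 39.96 N·m clockwise.
Net moment of known loads = 22.34 N·m counterclockwise.
An unknown mass m at 3.46 m has arm 1.34 m; its moment is m·g·1.34 clockwise.
Balancing moments: m × 9.8 × 1.34 = 22.34, giving m = 22.34 / (9.8 × 1.34) = 1.7 kg.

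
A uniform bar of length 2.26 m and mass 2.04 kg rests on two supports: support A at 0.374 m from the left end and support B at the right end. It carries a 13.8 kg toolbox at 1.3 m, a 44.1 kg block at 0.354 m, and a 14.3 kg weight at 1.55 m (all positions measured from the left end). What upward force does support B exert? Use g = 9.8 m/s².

R_B ≈ 157 N

About support A:
Beam weight: 2.04 × 9.8 = 19.99 N down at 1.13 m → arm 0.756 m, τ = 19.99 × 0.756 = 15.11 N·m clockwise.
Toolbox: 13.8 × 9.8 = 135.2 N down at 1.3 m → arm 0.926 m, τ = 135.2 × 0.926 = 125.2 N·m clockwise.
Block: 44.1 × 9.8 = 432.2 N down at 0.354 m → arm 0.02 m, τ = 432.2 × 0.02 = 8.644 N·m counterclockwise.
Weight: 14.3 × 9.8 = 140.1 N down at 1.55 m → arm 1.176 m, τ = 140.1 × 1.176 = 164.8 N·m clockwise.
Net load moment about support A = 296.5 N·m clockwise.
Reaction R at support B is upward at 2.26 m, arm 1.886 m → moment R × 1.886 counterclockwise.
For rotational equilibrium, R × 1.886 = 296.5, so R = 157 N.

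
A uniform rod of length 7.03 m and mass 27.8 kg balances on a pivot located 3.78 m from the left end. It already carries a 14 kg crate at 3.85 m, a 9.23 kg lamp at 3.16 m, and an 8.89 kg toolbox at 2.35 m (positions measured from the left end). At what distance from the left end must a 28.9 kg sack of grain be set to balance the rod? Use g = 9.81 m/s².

Take moments about the pivot (at 3.78 m from the left end).
Beam weight: 27.8 × 9.81 = 272.7 N down at 3.515 m → arm 0.265 m, τ = 272.7 × 0.265 = 72.27 N·m counterclockwise.
Crate: 14 × 9.81 = 137.3 N down at 3.85 m → arm 0.07 m, τ = 137.3 × 0.07 = 9.611 N·m clockwise.
Lamp: 9.23 × 9.81 = 90.55 N down at 3.16 m → arm 0.62 m, τ = 90.55 × 0.62 = 56.14 N·m counterclockwise.
Toolbox: 8.89 × 9.81 = 87.21 N down at 2.35 m → arm 1.43 m, τ = 87.21 × 1.43 = 124.7 N·m counterclockwise.
Net moment of existing loads = 243.5 N·m counterclockwise.
The sack of grain weighs 28.9 × 9.81 = 283.5 N and must supply an equal clockwise moment, so its lever arm about the pivot is 243.5 / 283.5 = 0.859 m.
That puts it at 3.78 + 0.859 = 4.64 m from the left end.

x ≈ 4.64 m from the left end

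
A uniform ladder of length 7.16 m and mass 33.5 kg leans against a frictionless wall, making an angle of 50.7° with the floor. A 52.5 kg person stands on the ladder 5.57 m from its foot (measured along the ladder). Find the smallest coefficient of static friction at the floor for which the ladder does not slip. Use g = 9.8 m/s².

Choose the foot of the ladder as the axis so the floor normal and friction both act there and drop out.
Ladder weight 33.5×9.8 = 328.3 N acts at 3.58 m along the ladder; its horizontal arm is 3.58·cos50.7° = 2.268 m → τ = 744.6 N·m clockwise.
Person: 52.5×9.8 = 514.5 N at 5.57 m → arm 3.528 m → τ = 1815 N·m clockwise.
Wall normal N acts horizontally at the top; its moment arm is the height L sinθ = 7.16·sin50.7° = 5.541 m, counterclockwise.
Στ = 0 ⇒ N × 5.541 = 2560 ⇒ N = 462 N.
ΣFx = 0 ⇒ f = N_wall = 462 N. ΣFy = 0 ⇒ N_floor = 842.8 N.
μ_min = f / N_floor = 462 / 842.8 = 0.548.

μ_min ≈ 0.548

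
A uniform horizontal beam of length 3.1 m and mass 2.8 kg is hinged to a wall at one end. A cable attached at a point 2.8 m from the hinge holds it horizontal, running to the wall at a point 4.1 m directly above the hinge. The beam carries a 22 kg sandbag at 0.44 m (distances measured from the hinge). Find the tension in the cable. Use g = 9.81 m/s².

Choose the hinge as the axis so the unknown hinge reaction has zero arm there.
Beam weight: 2.8 × 9.81 = 27.47 N down at 1.55 m → arm 1.55 m, τ = 27.47 × 1.55 = 42.58 N·m clockwise.
Sandbag: 22 × 9.81 = 215.8 N down at 0.44 m → arm 0.44 m, τ = 215.8 × 0.44 = 94.95 N·m clockwise.
Total clockwise load moment = 137.5 N·m.
The cable tension T acts at 2.8 m; only its component perpendicular to the beam, T sinθ, produces torque. sinθ = h/√(h²+d²) = 4.1/√(4.1²+2.8²) = 0.8258.
For rotational equilibrium, T × 2.8 × 0.8258 = 137.5, so T = 137.5 / 2.312 = 59.5 N.

T ≈ 59.5 N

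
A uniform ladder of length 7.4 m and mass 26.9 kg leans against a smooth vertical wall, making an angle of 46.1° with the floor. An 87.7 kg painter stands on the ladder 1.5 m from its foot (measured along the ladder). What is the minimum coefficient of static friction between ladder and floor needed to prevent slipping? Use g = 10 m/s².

Sum moments about the foot of the ladder (the floor normal and friction both act there and drop out).
Ladder weight 26.9×10 = 269 N acts at 3.7 m along the ladder; its horizontal arm is 3.7·cos46.1° = 2.566 m → τ = 690.3 N·m clockwise.
Painter: 87.7×10 = 877 N at 1.5 m → arm 1.04 m → τ = 912.1 N·m clockwise.
Wall normal N acts horizontally at the top; its moment arm is the height L sinθ = 7.4·sin46.1° = 5.332 m, counterclockwise.
Setting net torque to zero: N × 5.332 = 1602 → N = 300.5 N.
ΣFx = 0 ⇒ f = N_wall = 300.5 N. ΣFy = 0 ⇒ N_floor = 1146 N.
μ_min = f / N_floor = 300.5 / 1146 = 0.262.

μ_min ≈ 0.262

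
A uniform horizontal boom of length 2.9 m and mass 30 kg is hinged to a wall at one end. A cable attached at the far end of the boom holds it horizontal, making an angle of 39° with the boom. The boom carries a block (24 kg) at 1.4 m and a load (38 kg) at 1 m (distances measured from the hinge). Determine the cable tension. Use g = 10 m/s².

Taking torques about the hinge:
Beam weight: 30 × 10 = 300 N down at 1.45 m → arm 1.45 m, τ = 300 × 1.45 = 435 N·m clockwise.
Block: 24 × 10 = 240 N down at 1.4 m → arm 1.4 m, τ = 240 × 1.4 = 336 N·m clockwise.
Load: 38 × 10 = 380 N down at 1 m → arm 1 m, τ = 380 × 1 = 380 N·m clockwise.
Total clockwise load moment = 1151 N·m.
The cable tension T acts at 2.9 m; only its component perpendicular to the boom, T sinθ, produces torque. sin 39° = 0.6293.
Balancing moments: T × 2.9 × 0.6293 = 1151, giving T = 1151 / 1.825 = 631 N.

T ≈ 631 N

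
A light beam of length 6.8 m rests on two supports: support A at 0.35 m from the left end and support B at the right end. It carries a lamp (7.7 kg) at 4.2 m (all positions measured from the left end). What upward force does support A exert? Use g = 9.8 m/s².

R_A ≈ 30.4 N

Take moments about support B.
Lamp: 7.7 × 9.8 = 75.46 N down at 4.2 m → arm 2.6 m, τ = 75.46 × 2.6 = 196.2 N·m counterclockwise.
Net load moment about support B = 196.2 N·m counterclockwise.
Reaction R at support A is upward at 0.35 m, arm 6.45 m → moment R × 6.45 clockwise.
Στ = 0 ⇒ R × 6.45 = 196.2 ⇒ R = 30.4 N.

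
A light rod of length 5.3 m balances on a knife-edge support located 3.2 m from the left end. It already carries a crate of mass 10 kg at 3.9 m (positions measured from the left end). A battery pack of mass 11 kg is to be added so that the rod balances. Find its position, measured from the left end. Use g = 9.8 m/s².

x ≈ 2.56 m from the left end

Take moments about the knife-edge support (at 3.2 m from the left end).
Crate: 10 × 9.8 = 98 N down at 3.9 m → arm 0.7 m, τ = 98 × 0.7 = 68.6 N·m clockwise.
Net moment of existing loads = 68.6 N·m clockwise.
The battery pack weighs 11 × 9.8 = 107.8 N and must supply an equal counterclockwise moment, so its lever arm about the knife-edge support is 68.6 / 107.8 = 0.636 m.
That puts it at 3.2 − 0.636 = 2.56 m from the left end.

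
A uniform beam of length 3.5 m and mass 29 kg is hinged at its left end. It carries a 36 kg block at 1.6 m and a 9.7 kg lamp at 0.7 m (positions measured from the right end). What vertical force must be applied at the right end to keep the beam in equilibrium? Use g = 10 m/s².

F ≈ 418 N

Choose the left end as the axis so the unknown pivot reaction has zero arm there.
Beam weight: 29 × 10 = 290 N down at 1.75 m → arm 1.75 m, τ = 290 × 1.75 = 507.5 N·m clockwise.
Block: 36 × 10 = 360 N down at 1.6 m → arm 1.9 m, τ = 360 × 1.9 = 684 N·m clockwise.
Lamp: 9.7 × 10 = 97 N down at 0.7 m → arm 2.8 m, τ = 97 × 2.8 = 271.6 N·m clockwise.
Net moment of the loads = 1463 N·m clockwise.
The upward force F acts at the right end, arm 3.5 m, giving F × 3.5 counterclockwise.
Balancing moments: F × 3.5 = 1463, giving F = 1463 / 3.5 = 418 N.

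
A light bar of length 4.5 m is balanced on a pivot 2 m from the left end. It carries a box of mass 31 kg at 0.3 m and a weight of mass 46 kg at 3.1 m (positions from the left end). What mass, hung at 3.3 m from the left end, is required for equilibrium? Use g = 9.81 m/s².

Choose the pivot (at 2 m from the left end) as the axis so the support reaction has zero arm there.
Box: 31 × 9.81 = 304.1 N down at 0.3 m → arm 1.7 m, τ = 304.1 × 1.7 = 517 N·m counterclockwise.
Weight: 46 × 9.81 = 451.3 N down at 3.1 m → arm 1.1 m, τ = 451.3 × 1.1 = 496.4 N·m clockwise.
Net moment of known loads = 20.6 N·m counterclockwise.
An unknown mass m at 3.3 m has arm 1.3 m; its moment is m·g·1.3 clockwise.
Setting net torque to zero: m × 9.81 × 1.3 = 20.6 → m = 20.6 / (9.81 × 1.3) = 1.62 kg.

m ≈ 1.62 kg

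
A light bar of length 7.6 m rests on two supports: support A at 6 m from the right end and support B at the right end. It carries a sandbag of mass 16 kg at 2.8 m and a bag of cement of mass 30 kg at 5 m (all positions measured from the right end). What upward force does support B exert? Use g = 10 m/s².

Choose support A as the axis so its reaction then has zero moment arm.
Sandbag: 16 × 10 = 160 N down at 2.8 m → arm 3.2 m, τ = 160 × 3.2 = 512 N·m clockwise.
Bag of cement: 30 × 10 = 300 N down at 5 m → arm 1 m, τ = 300 × 1 = 300 N·m clockwise.
Net load moment about support A = 812 N·m clockwise.
Reaction R at support B is upward at 0 m, arm 6 m → moment R × 6 counterclockwise.
Balancing moments: R × 6 = 812, giving R = 135 N.

R_B ≈ 135 N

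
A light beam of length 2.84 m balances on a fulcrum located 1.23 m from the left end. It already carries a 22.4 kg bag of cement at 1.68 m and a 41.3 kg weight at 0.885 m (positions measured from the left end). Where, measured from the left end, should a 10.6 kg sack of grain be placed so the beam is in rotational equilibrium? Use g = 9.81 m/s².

x ≈ 1.62 m from the left end

Sum moments about the fulcrum (at 1.23 m from the left end) (the support reaction has zero arm there).
Bag of cement: 22.4 × 9.81 = 219.7 N down at 1.68 m → arm 0.45 m, τ = 219.7 × 0.45 = 98.86 N·m clockwise.
Weight: 41.3 × 9.81 = 405.2 N down at 0.885 m → arm 0.345 m, τ = 405.2 × 0.345 = 139.8 N·m counterclockwise.
Net moment of existing loads = 40.94 N·m counterclockwise.
The sack of grain weighs 10.6 × 9.81 = 104 N and must supply an equal clockwise moment, so its lever arm about the fulcrum is 40.94 / 104 = 0.394 m.
That puts it at 1.23 + 0.394 = 1.62 m from the left end.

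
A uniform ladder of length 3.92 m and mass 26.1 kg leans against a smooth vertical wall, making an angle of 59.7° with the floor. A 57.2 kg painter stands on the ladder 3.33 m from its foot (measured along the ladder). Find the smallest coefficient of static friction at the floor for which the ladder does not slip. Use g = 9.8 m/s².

μ_min ≈ 0.432

About the foot of the ladder:
Ladder weight 26.1×9.8 = 255.8 N acts at 1.96 m along the ladder; its horizontal arm is 1.96·cos59.7° = 0.9889 m → τ = 253 N·m clockwise.
Painter: 57.2×9.8 = 560.6 N at 3.33 m → arm 1.68 m → τ = 941.8 N·m clockwise.
Wall normal N acts horizontally at the top; its moment arm is the height L sinθ = 3.92·sin59.7° = 3.385 m, counterclockwise.
Στ = 0 ⇒ N × 3.385 = 1195 ⇒ N = 353 N.
ΣFx = 0 ⇒ f = N_wall = 353 N. ΣFy = 0 ⇒ N_floor = 816.4 N.
μ_min = f / N_floor = 353 / 816.4 = 0.432.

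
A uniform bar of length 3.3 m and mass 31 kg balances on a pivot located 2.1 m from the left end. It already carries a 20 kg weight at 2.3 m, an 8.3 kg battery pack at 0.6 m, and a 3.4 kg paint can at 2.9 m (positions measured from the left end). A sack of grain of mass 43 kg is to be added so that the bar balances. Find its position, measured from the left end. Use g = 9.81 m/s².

Choose the pivot (at 2.1 m from the left end) as the axis so the support reaction has zero arm there.
Beam weight: 31 × 9.81 = 304.1 N down at 1.65 m → arm 0.45 m, τ = 304.1 × 0.45 = 136.8 N·m counterclockwise.
Weight: 20 × 9.81 = 196.2 N down at 2.3 m → arm 0.2 m, τ = 196.2 × 0.2 = 39.24 N·m clockwise.
Battery pack: 8.3 × 9.81 = 81.42 N down at 0.6 m → arm 1.5 m, τ = 81.42 × 1.5 = 122.1 N·m counterclockwise.
Paint can: 3.4 × 9.81 = 33.35 N down at 2.9 m → arm 0.8 m, τ = 33.35 × 0.8 = 26.68 N·m clockwise.
Net moment of existing loads = 193 N·m counterclockwise.
The sack of grain weighs 43 × 9.81 = 421.8 N and must supply an equal clockwise moment, so its lever arm about the pivot is 193 / 421.8 = 0.458 m.
That puts it at 2.1 + 0.458 = 2.56 m from the left end.

x ≈ 2.56 m from the left end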